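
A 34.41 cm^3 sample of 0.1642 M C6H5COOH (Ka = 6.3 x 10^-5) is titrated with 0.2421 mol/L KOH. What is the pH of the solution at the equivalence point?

8.60

n(C6H5COOH) = 0.1642 x 0.03441 = 0.005650 mol; V(KOH) at equivalence = 0.005650/0.2421 = 0.02334 L.
At equivalence all the acid is converted to C6H5COO-; total volume = 0.03441 + 0.02334 = 0.05775 L, so [C6H5COO-] = 0.005650/0.05775 = 0.09784 M.
Kb = Kw/Ka = 1.0e-14 / 6.3 x 10^-5 = 1.59e-10.
[OH^-] = sqrt(Kb x [C6H5COO-]) = sqrt(1.59e-10 x 0.09784) = 3.94e-6 M.
pOH = 5.40, so pH = 14.00 - 5.40 = 8.60.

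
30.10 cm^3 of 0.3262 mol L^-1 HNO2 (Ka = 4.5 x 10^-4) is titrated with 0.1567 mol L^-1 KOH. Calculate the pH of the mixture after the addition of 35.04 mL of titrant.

Initial n(HNO2) = 0.3262 x 0.03010 = 0.009819 mol.
n(KOH) added = 0.1567 x 0.03504 = 0.005491 mol, converting that many moles of HNO2 to NO2-.
Remaining n(HNO2) = 0.004328 mol; n(NO2-) = 0.005491 mol.
By Henderson-Hasselbalch, pH = pKa + log([A^-]/[HA]) = 3.35 + log(0.005491/0.004328) = 3.35 + (+0.10) = 3.45.

3.45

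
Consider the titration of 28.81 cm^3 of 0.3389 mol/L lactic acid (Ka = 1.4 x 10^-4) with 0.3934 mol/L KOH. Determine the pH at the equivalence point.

8.56

n(HC3H5O3) = 0.3389 x 0.02881 = 0.009764 mol; V(KOH) at equivalence = 0.009764/0.3934 = 0.02482 L.
At equivalence all the acid is converted to C3H5O3-; total volume = 0.02881 + 0.02482 = 0.05363 L, so [C3H5O3-] = 0.009764/0.05363 = 0.1821 M.
Kb = Kw/Ka = 1.0e-14 / 1.4 x 10^-4 = 7.14e-11.
[OH^-] = sqrt(Kb x [C3H5O3-]) = sqrt(7.14e-11 x 0.1821) = 3.61e-6 M.
pOH = 5.44, so pH = 14.00 - 5.44 = 8.56.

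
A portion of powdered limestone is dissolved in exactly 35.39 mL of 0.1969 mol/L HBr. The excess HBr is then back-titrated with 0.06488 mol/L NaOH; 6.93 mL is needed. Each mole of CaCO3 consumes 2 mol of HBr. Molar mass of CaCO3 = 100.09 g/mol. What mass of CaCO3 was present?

0.326 g

Total n(HBr) added = 0.1969 x 0.03539 = 0.006968 mol.
n(NaOH) used = 0.06488 x 0.006930 = 0.0004496 mol, which equals the excess n(HBr).
So n(HBr) consumed by the sample = 0.006968 - 0.0004496 = 0.006519 mol.
n(CaCO3) = 0.006519 / 2 = 0.003259 mol.
mass = 0.003259 mol x 100.09 g/mol = 0.326 g.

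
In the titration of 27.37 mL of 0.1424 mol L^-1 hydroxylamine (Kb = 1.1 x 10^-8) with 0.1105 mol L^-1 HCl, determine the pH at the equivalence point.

3.62

n(NH2OH) = 0.1424 x 0.02737 = 0.003897 mol; V(HCl) at equivalence = 0.003897/0.1105 = 0.03527 L.
At equivalence the base is fully converted to NH3OH+; total volume = 0.06264 L, so [NH3OH+] = 0.003897/0.06264 = 0.06222 M.
Ka(NH3OH+) = Kw/Kb = 1.0e-14 / 1.1 x 10^-8 = 9.09e-7.
[H^+] = sqrt(Ka x [NH3OH+]) = sqrt(9.09e-7 x 0.06222) = 0.000238 M.
pH = -log(0.000238) = 3.62.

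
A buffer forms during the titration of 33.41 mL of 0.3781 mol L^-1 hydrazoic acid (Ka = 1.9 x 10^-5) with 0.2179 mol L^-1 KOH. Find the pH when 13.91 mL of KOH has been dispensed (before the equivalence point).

4.22

Initial n(HN3) = 0.3781 x 0.03341 = 0.01263 mol.
n(KOH) added = 0.2179 x 0.01391 = 0.003031 mol, converting that many moles of HN3 to N3-.
Remaining n(HN3) = 0.009601 mol; n(N3-) = 0.003031 mol.
By Henderson-Hasselbalch, pH = pKa + log([A^-]/[HA]) = 4.72 + log(0.003031/0.009601) = 4.72 + (-0.50) = 4.22.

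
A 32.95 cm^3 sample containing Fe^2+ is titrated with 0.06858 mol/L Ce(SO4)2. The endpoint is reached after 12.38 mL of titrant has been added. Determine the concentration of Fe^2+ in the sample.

0.0258 M

n(Ce(SO4)2) = 0.06858 x 0.01238 = 0.0008490 mol.
From the balanced equation, 1 mol Ce(SO4)2 reacts with 1 mol Fe^2+, so n(Fe^2+) = 0.0008490 x 1/1 = 0.0008490 mol.
[Fe^2+] = 0.0008490 / 0.03295 L = 0.0258 M.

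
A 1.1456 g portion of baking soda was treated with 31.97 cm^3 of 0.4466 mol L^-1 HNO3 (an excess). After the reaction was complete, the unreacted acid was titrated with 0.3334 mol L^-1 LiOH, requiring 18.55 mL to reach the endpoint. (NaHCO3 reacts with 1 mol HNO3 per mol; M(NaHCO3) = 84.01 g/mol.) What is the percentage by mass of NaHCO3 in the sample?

Total n(HNO3) added = 0.4466 x 0.03197 = 0.01428 mol.
n(LiOH) used = 0.3334 x 0.01855 = 0.006185 mol, which equals the excess n(HNO3).
So n(HNO3) consumed by the sample = 0.01428 - 0.006185 = 0.008093 mol.
n(NaHCO3) = 0.008093 / 1 = 0.008093 mol.
mass NaHCO3 = 0.008093 x 84.01 = 0.6799 g, so %NaHCO3 = 0.6799/1.1456 x 100 = 59.3%.

59.3%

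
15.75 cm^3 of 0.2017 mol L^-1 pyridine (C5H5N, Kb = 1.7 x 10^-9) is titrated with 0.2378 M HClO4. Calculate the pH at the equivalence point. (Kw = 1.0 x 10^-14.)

3.10

n(C5H5N) = 0.2017 x 0.01575 = 0.003177 mol; V(HClO4) at equivalence = 0.003177/0.2378 = 0.01336 L.
At equivalence the base is fully converted to C5H5NH+; total volume = 0.02911 L, so [C5H5NH+] = 0.003177/0.02911 = 0.1091 M.
Ka(C5H5NH+) = Kw/Kb = 1.0e-14 / 1.7 x 10^-9 = 5.88e-6.
[H^+] = sqrt(Ka x [C5H5NH+]) = sqrt(5.88e-6 x 0.1091) = 0.000801 M.
pH = -log(0.000801) = 3.10.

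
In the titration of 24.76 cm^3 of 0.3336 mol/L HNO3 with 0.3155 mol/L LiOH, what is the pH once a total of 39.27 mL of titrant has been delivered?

n(acid) = 0.3336 x 0.02476 = 0.008260 mol; n(LiOH) added = 0.3155 x 0.03927 = 0.01239 mol.
Base is in excess by 0.01239 - 0.008260 = 0.004130 mol in a total volume of 0.06403 L.
[OH^-] = 0.004130/0.06403 = 0.06450 M, so pOH = 1.19 and pH = 14.00 - 1.19 = 12.81.

12.81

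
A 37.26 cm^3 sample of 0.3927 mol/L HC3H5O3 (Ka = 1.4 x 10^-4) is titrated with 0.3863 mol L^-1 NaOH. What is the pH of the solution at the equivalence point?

n(HC3H5O3) = 0.3927 x 0.03726 = 0.01463 mol; V(NaOH) at equivalence = 0.01463/0.3863 = 0.03788 L.
At equivalence all the acid is converted to C3H5O3-; total volume = 0.03726 + 0.03788 = 0.07514 L, so [C3H5O3-] = 0.01463/0.07514 = 0.1947 M.
Kb = Kw/Ka = 1.0e-14 / 1.4 x 10^-4 = 7.14e-11.
[OH^-] = sqrt(Kb x [C3H5O3-]) = sqrt(7.14e-11 x 0.1947) = 3.73e-6 M.
pOH = 5.43, so pH = 14.00 - 5.43 = 8.57.

8.57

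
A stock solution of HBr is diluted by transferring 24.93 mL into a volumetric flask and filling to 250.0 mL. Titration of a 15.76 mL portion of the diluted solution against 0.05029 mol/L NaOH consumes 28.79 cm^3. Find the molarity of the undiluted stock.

0.921 M

n(NaOH) = 0.05029 x 0.02879 = 0.001448 mol.
n(HBr) in the aliquot = 0.001448 mol.
[diluted HBr] = 0.001448 / 0.01576 = 0.09187 M.
Dilution factor = 250.0/24.93 = 10.03, so [stock] = 0.09187 x 10.03 = 0.921 M.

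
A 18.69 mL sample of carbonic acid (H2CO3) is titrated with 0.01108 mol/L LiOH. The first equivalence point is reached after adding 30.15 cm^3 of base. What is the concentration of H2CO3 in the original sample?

n(LiOH) = 0.01108 x 0.03015 = 0.0003341 mol.
At the first equivalence point, 1 mol OH^- react per mol H2CO3, so n(H2CO3) = 0.0003341 / 1 = 0.0003341 mol.
[H2CO3] = 0.0003341 / 0.01869 L = 0.0179 M.

0.0179 M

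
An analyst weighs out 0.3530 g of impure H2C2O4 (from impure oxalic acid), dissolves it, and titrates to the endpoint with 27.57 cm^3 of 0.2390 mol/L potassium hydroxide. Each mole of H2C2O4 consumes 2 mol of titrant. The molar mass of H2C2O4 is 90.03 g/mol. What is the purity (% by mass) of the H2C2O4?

n(KOH) = 0.2390 x 0.02757 = 0.006589 mol.
n(H2C2O4) = 0.006589 / 2 = 0.003295 mol.
mass of H2C2O4 = 0.003295 x 90.03 = 0.2966 g.
% purity = 0.2966 / 0.3530 x 100 = 84.0%.

84.0%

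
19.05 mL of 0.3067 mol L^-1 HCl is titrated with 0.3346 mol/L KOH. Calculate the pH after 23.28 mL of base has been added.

12.66

n(acid) = 0.3067 x 0.01905 = 0.005843 mol; n(KOH) added = 0.3346 x 0.02328 = 0.007789 mol.
Base is in excess by 0.007789 - 0.005843 = 0.001947 mol in a total volume of 0.04233 L.
[OH^-] = 0.001947/0.04233 = 0.04599 M, so pOH = 1.34 and pH = 14.00 - 1.34 = 12.66.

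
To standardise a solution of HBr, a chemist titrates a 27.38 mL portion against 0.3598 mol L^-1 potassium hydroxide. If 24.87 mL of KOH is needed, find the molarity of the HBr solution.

n(KOH) delivered = 0.3598 x 0.02487 = 0.008948 mol.
For a 1:1 reaction, n(HBr) = 0.008948 mol.
[HBr] = 0.008948 mol / 0.02738 L = 0.327 M.

0.327 M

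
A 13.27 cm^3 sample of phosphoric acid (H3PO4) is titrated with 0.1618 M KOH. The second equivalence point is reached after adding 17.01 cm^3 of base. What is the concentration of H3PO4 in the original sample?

n(KOH) = 0.1618 x 0.01701 = 0.002752 mol.
At the second equivalence point, 2 mol OH^- react per mol H3PO4, so n(H3PO4) = 0.002752 / 2 = 0.001376 mol.
[H3PO4] = 0.001376 / 0.01327 L = 0.104 M.

0.104 M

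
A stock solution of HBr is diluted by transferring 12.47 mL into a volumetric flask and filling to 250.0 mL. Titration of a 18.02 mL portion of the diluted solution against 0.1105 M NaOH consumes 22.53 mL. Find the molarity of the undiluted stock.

2.77 M

n(NaOH) = 0.1105 x 0.02253 = 0.002490 mol.
n(HBr) in the aliquot = 0.002490 mol.
[diluted HBr] = 0.002490 / 0.01802 = 0.1382 M.
Dilution factor = 250.0/12.47 = 20.05, so [stock] = 0.1382 x 20.05 = 2.77 M.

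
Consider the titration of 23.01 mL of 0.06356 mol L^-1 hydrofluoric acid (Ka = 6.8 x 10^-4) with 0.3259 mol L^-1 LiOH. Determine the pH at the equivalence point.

n(HF) = 0.06356 x 0.02301 = 0.001463 mol; V(LiOH) at equivalence = 0.001463/0.3259 = 0.004488 L.
At equivalence all the acid is converted to F-; total volume = 0.02301 + 0.004488 = 0.02750 L, so [F-] = 0.001463/0.02750 = 0.05319 M.
Kb = Kw/Ka = 1.0e-14 / 6.8 x 10^-4 = 1.47e-11.
[OH^-] = sqrt(Kb x [F-]) = sqrt(1.47e-11 x 0.05319) = 8.84e-7 M.
pOH = 6.05, so pH = 14.00 - 6.05 = 7.95.

7.95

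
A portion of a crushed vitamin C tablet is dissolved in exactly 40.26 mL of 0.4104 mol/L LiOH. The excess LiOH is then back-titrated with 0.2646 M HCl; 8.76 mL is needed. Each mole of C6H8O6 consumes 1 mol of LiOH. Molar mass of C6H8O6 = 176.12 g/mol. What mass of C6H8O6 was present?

Total n(LiOH) added = 0.4104 x 0.04026 = 0.01652 mol.
n(HCl) used = 0.2646 x 0.008760 = 0.002318 mol, which equals the excess n(LiOH).
So n(LiOH) consumed by the sample = 0.01652 - 0.002318 = 0.01420 mol.
n(C6H8O6) = 0.01420 / 1 = 0.01420 mol.
mass = 0.01420 mol x 176.12 g/mol = 2.50 g.

2.50 g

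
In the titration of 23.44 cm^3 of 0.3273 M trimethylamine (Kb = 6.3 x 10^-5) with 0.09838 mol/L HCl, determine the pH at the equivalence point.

5.46

n((CH3)3N) = 0.3273 x 0.02344 = 0.007672 mol; V(HCl) at equivalence = 0.007672/0.09838 = 0.07798 L.
At equivalence the base is fully converted to (CH3)3NH+; total volume = 0.1014 L, so [(CH3)3NH+] = 0.007672/0.1014 = 0.07564 M.
Ka((CH3)3NH+) = Kw/Kb = 1.0e-14 / 6.3 x 10^-5 = 1.59e-10.
[H^+] = sqrt(Ka x [(CH3)3NH+]) = sqrt(1.59e-10 x 0.07564) = 3.47e-6 M.
pH = -log(3.47e-6) = 5.46.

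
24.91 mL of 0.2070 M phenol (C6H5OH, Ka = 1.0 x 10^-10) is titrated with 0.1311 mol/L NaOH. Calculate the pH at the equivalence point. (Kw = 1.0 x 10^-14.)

11.45

n(C6H5OH) = 0.2070 x 0.02491 = 0.005156 mol; V(NaOH) at equivalence = 0.005156/0.1311 = 0.03933 L.
At equivalence all the acid is converted to C6H5O-; total volume = 0.02491 + 0.03933 = 0.06424 L, so [C6H5O-] = 0.005156/0.06424 = 0.08027 M.
Kb = Kw/Ka = 1.0e-14 / 1.0 x 10^-10 = 0.000100.
[OH^-] = sqrt(Kb x [C6H5O-]) = sqrt(0.000100 x 0.08027) = 0.00283 M.
pOH = 2.55, so pH = 14.00 - 2.55 = 11.45.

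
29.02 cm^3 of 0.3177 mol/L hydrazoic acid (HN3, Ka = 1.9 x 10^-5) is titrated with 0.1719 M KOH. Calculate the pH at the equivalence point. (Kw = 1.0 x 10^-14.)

n(HN3) = 0.3177 x 0.02902 = 0.009220 mol; V(KOH) at equivalence = 0.009220/0.1719 = 0.05363 L.
At equivalence all the acid is converted to N3-; total volume = 0.02902 + 0.05363 = 0.08265 L, so [N3-] = 0.009220/0.08265 = 0.1115 M.
Kb = Kw/Ka = 1.0e-14 / 1.9 x 10^-5 = 5.26e-10.
[OH^-] = sqrt(Kb x [N3-]) = sqrt(5.26e-10 x 0.1115) = 7.66e-6 M.
pOH = 5.12, so pH = 14.00 - 5.12 = 8.88.

8.88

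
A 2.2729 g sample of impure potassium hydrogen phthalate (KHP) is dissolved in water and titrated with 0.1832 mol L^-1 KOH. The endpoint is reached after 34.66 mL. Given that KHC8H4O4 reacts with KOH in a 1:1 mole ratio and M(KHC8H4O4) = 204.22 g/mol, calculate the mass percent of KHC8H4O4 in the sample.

57.1%

n(KOH) = 0.1832 x 0.03466 = 0.006350 mol.
n(KHC8H4O4) = 0.006350 / 1 = 0.006350 mol.
mass of KHC8H4O4 = 0.006350 x 204.22 = 1.297 g.
% purity = 1.297 / 2.2729 x 100 = 57.1%.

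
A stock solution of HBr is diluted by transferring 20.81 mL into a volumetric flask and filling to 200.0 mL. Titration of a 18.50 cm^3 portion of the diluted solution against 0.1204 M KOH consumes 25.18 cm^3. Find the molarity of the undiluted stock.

n(KOH) = 0.1204 x 0.02518 = 0.003032 mol.
n(HBr) in the aliquot = 0.003032 mol.
[diluted HBr] = 0.003032 / 0.01850 = 0.1639 M.
Dilution factor = 200.0/20.81 = 9.611, so [stock] = 0.1639 x 9.611 = 1.57 M.

1.57 M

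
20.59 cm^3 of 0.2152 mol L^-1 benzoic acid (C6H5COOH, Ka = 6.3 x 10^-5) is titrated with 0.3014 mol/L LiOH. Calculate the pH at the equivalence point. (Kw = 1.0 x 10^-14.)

n(C6H5COOH) = 0.2152 x 0.02059 = 0.004431 mol; V(LiOH) at equivalence = 0.004431/0.3014 = 0.01470 L.
At equivalence all the acid is converted to C6H5COO-; total volume = 0.02059 + 0.01470 = 0.03529 L, so [C6H5COO-] = 0.004431/0.03529 = 0.1256 M.
Kb = Kw/Ka = 1.0e-14 / 6.3 x 10^-5 = 1.59e-10.
[OH^-] = sqrt(Kb x [C6H5COO-]) = sqrt(1.59e-10 x 0.1256) = 4.46e-6 M.
pOH = 5.35, so pH = 14.00 - 5.35 = 8.65.

8.65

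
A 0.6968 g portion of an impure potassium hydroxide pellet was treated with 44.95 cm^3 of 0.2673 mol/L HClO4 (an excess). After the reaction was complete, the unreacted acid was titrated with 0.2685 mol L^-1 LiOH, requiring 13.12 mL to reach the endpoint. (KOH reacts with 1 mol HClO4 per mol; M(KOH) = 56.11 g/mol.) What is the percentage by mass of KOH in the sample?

Total n(HClO4) added = 0.2673 x 0.04495 = 0.01202 mol.
n(LiOH) used = 0.2685 x 0.01312 = 0.003523 mol, which equals the excess n(HClO4).
So n(HClO4) consumed by the sample = 0.01202 - 0.003523 = 0.008492 mol.
n(KOH) = 0.008492 / 1 = 0.008492 mol.
mass KOH = 0.008492 x 56.11 = 0.4765 g, so %KOH = 0.4765/0.6968 x 100 = 68.4%.

68.4%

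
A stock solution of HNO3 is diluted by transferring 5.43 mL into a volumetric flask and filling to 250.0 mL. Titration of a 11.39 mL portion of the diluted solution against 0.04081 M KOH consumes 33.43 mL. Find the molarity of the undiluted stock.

5.51 M

n(KOH) = 0.04081 x 0.03343 = 0.001364 mol.
n(HNO3) in the aliquot = 0.001364 mol.
[diluted HNO3] = 0.001364 / 0.01139 = 0.1198 M.
Dilution factor = 250.0/5.430 = 46.04, so [stock] = 0.1198 x 46.04 = 5.51 M.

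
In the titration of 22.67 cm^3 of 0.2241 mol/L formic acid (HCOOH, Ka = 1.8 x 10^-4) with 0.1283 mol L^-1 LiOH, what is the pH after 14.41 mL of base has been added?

3.50

Initial n(HCOOH) = 0.2241 x 0.02267 = 0.005080 mol.
n(LiOH) added = 0.1283 x 0.01441 = 0.001849 mol, converting that many moles of HCOOH to HCOO-.
Remaining n(HCOOH) = 0.003232 mol; n(HCOO-) = 0.001849 mol.
By Henderson-Hasselbalch, pH = pKa + log([A^-]/[HA]) = 3.74 + log(0.001849/0.003232) = 3.74 + (-0.24) = 3.50.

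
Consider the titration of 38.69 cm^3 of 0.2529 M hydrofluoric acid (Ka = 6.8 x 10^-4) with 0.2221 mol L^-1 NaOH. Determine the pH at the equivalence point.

8.12

n(HF) = 0.2529 x 0.03869 = 0.009785 mol; V(NaOH) at equivalence = 0.009785/0.2221 = 0.04406 L.
At equivalence all the acid is converted to F-; total volume = 0.03869 + 0.04406 = 0.08275 L, so [F-] = 0.009785/0.08275 = 0.1183 M.
Kb = Kw/Ka = 1.0e-14 / 6.8 x 10^-4 = 1.47e-11.
[OH^-] = sqrt(Kb x [F-]) = sqrt(1.47e-11 x 0.1183) = 1.32e-6 M.
pOH = 5.88, so pH = 14.00 - 5.88 = 8.12.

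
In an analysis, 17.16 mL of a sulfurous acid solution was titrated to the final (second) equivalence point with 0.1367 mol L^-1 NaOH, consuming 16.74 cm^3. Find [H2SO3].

n(NaOH) = 0.1367 x 0.01674 = 0.002288 mol.
At the final (second) equivalence point, 2 mol OH^- react per mol H2SO3, so n(H2SO3) = 0.002288 / 2 = 0.001144 mol.
[H2SO3] = 0.001144 / 0.01716 L = 0.0667 M.

0.0667 M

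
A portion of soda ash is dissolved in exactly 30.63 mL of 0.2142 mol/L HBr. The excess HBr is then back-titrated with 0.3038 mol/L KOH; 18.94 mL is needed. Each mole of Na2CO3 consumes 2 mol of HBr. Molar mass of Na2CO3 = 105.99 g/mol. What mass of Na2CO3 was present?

0.0428 g

Total n(HBr) added = 0.2142 x 0.03063 = 0.006561 mol.
n(KOH) used = 0.3038 x 0.01894 = 0.005754 mol, which equals the excess n(HBr).
So n(HBr) consumed by the sample = 0.006561 - 0.005754 = 0.0008070 mol.
n(Na2CO3) = 0.0008070 / 2 = 0.0004035 mol.
mass = 0.0004035 mol x 105.99 g/mol = 0.0428 g.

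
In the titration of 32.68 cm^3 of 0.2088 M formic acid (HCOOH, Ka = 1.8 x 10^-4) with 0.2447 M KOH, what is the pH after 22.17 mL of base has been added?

4.33

Initial n(HCOOH) = 0.2088 x 0.03268 = 0.006824 mol.
n(KOH) added = 0.2447 x 0.02217 = 0.005425 mol, converting that many moles of HCOOH to HCOO-.
Remaining n(HCOOH) = 0.001399 mol; n(HCOO-) = 0.005425 mol.
By Henderson-Hasselbalch, pH = pKa + log([A^-]/[HA]) = 3.74 + log(0.005425/0.001399) = 3.74 + (+0.59) = 4.33.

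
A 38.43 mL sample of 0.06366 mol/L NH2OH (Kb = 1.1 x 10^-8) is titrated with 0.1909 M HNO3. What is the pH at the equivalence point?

3.68

n(NH2OH) = 0.06366 x 0.03843 = 0.002446 mol; V(HNO3) at equivalence = 0.002446/0.1909 = 0.01282 L.
At equivalence the base is fully converted to NH3OH+; total volume = 0.05125 L, so [NH3OH+] = 0.002446/0.05125 = 0.04774 M.
Ka(NH3OH+) = Kw/Kb = 1.0e-14 / 1.1 x 10^-8 = 9.09e-7.
[H^+] = sqrt(Ka x [NH3OH+]) = sqrt(9.09e-7 x 0.04774) = 0.000208 M.
pH = -log(0.000208) = 3.68.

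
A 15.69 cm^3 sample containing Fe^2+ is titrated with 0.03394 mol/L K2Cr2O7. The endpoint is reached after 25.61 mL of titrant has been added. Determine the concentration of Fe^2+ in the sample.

n(K2Cr2O7) = 0.03394 x 0.02561 = 0.0008692 mol.
From the balanced equation, 1 mol K2Cr2O7 reacts with 6 mol Fe^2+, so n(Fe^2+) = 0.0008692 x 6/1 = 0.005215 mol.
[Fe^2+] = 0.005215 / 0.01569 L = 0.332 M.

0.332 M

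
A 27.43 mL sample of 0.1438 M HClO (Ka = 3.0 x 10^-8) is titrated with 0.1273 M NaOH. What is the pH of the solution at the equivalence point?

10.18

n(HClO) = 0.1438 x 0.02743 = 0.003944 mol; V(NaOH) at equivalence = 0.003944/0.1273 = 0.03099 L.
At equivalence all the acid is converted to ClO-; total volume = 0.02743 + 0.03099 = 0.05842 L, so [ClO-] = 0.003944/0.05842 = 0.06752 M.
Kb = Kw/Ka = 1.0e-14 / 3.0 x 10^-8 = 3.33e-7.
[OH^-] = sqrt(Kb x [ClO-]) = sqrt(3.33e-7 x 0.06752) = 0.000150 M.
pOH = 3.82, so pH = 14.00 - 3.82 = 10.18.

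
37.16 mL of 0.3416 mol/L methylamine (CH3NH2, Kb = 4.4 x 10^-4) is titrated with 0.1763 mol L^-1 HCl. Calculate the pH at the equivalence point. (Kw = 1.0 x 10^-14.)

n(CH3NH2) = 0.3416 x 0.03716 = 0.01269 mol; V(HCl) at equivalence = 0.01269/0.1763 = 0.07200 L.
At equivalence the base is fully converted to CH3NH3+; total volume = 0.1092 L, so [CH3NH3+] = 0.01269/0.1092 = 0.1163 M.
Ka(CH3NH3+) = Kw/Kb = 1.0e-14 / 4.4 x 10^-4 = 2.27e-11.
[H^+] = sqrt(Ka x [CH3NH3+]) = sqrt(2.27e-11 x 0.1163) = 1.63e-6 M.
pH = -log(1.63e-6) = 5.79.

5.79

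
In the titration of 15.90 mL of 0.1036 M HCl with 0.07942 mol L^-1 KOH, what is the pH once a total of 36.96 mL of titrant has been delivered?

12.39

n(acid) = 0.1036 x 0.01590 = 0.001647 mol; n(KOH) added = 0.07942 x 0.03696 = 0.002935 mol.
Base is in excess by 0.002935 - 0.001647 = 0.001288 mol in a total volume of 0.05286 L.
[OH^-] = 0.001288/0.05286 = 0.02437 M, so pOH = 1.61 and pH = 14.00 - 1.61 = 12.39.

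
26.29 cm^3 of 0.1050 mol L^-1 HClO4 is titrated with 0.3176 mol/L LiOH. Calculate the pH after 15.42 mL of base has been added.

n(acid) = 0.1050 x 0.02629 = 0.002760 mol; n(LiOH) added = 0.3176 x 0.01542 = 0.004897 mol.
Base is in excess by 0.004897 - 0.002760 = 0.002137 mol in a total volume of 0.04171 L.
[OH^-] = 0.002137/0.04171 = 0.05123 M, so pOH = 1.29 and pH = 14.00 - 1.29 = 12.71.

12.71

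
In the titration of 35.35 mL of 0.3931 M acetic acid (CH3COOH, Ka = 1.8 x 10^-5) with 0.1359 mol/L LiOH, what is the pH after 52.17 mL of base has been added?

4.76

Initial n(CH3COOH) = 0.3931 x 0.03535 = 0.01390 mol.
n(LiOH) added = 0.1359 x 0.05217 = 0.007090 mol, converting that many moles of CH3COOH to CH3COO-.
Remaining n(CH3COOH) = 0.006806 mol; n(CH3COO-) = 0.007090 mol.
By Henderson-Hasselbalch, pH = pKa + log([A^-]/[HA]) = 4.74 + log(0.007090/0.006806) = 4.74 + (+0.02) = 4.76.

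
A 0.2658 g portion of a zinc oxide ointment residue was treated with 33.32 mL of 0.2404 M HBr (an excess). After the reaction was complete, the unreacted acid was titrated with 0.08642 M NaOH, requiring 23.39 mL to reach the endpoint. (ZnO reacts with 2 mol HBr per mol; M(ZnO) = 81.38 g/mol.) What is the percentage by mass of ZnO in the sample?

91.7%

Total n(HBr) added = 0.2404 x 0.03332 = 0.008010 mol.
n(NaOH) used = 0.08642 x 0.02339 = 0.002021 mol, which equals the excess n(HBr).
So n(HBr) consumed by the sample = 0.008010 - 0.002021 = 0.005989 mol.
n(ZnO) = 0.005989 / 2 = 0.002994 mol.
mass ZnO = 0.002994 x 81.38 = 0.2437 g, so %ZnO = 0.2437/0.2658 x 100 = 91.7%.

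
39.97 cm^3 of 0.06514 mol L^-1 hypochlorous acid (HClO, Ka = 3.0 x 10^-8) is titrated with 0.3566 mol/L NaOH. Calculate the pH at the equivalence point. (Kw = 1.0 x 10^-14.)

10.13

n(HClO) = 0.06514 x 0.03997 = 0.002604 mol; V(NaOH) at equivalence = 0.002604/0.3566 = 0.007301 L.
At equivalence all the acid is converted to ClO-; total volume = 0.03997 + 0.007301 = 0.04727 L, so [ClO-] = 0.002604/0.04727 = 0.05508 M.
Kb = Kw/Ka = 1.0e-14 / 3.0 x 10^-8 = 3.33e-7.
[OH^-] = sqrt(Kb x [ClO-]) = sqrt(3.33e-7 x 0.05508) = 0.000135 M.
pOH = 3.87, so pH = 14.00 - 3.87 = 10.13.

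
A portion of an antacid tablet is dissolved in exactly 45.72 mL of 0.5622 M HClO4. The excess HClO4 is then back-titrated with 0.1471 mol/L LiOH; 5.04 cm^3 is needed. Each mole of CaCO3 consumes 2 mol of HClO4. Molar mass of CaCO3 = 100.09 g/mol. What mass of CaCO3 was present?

Total n(HClO4) added = 0.5622 x 0.04572 = 0.02570 mol.
n(LiOH) used = 0.1471 x 0.005040 = 0.0007414 mol, which equals the excess n(HClO4).
So n(HClO4) consumed by the sample = 0.02570 - 0.0007414 = 0.02496 mol.
n(CaCO3) = 0.02496 / 2 = 0.01248 mol.
mass = 0.01248 mol x 100.09 g/mol = 1.25 g.

1.25 g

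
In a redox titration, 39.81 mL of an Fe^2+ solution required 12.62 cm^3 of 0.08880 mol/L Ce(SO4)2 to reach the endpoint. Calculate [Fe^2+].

0.0282 M

n(Ce(SO4)2) = 0.08880 x 0.01262 = 0.001121 mol.
From the balanced equation, 1 mol Ce(SO4)2 reacts with 1 mol Fe^2+, so n(Fe^2+) = 0.001121 x 1/1 = 0.001121 mol.
[Fe^2+] = 0.001121 / 0.03981 L = 0.0282 M.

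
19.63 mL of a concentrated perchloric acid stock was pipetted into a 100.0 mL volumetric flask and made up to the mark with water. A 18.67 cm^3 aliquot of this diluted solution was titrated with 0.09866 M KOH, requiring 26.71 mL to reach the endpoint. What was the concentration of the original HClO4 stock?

0.719 M

n(KOH) = 0.09866 x 0.02671 = 0.002635 mol.
n(HClO4) in the aliquot = 0.002635 mol.
[diluted HClO4] = 0.002635 / 0.01867 = 0.1411 M.
Dilution factor = 100.0/19.63 = 5.094, so [stock] = 0.1411 x 5.094 = 0.719 M.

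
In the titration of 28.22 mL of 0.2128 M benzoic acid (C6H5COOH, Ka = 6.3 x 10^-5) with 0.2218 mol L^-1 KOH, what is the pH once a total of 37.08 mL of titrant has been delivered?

n(acid) = 0.2128 x 0.02822 = 0.006005 mol; n(KOH) added = 0.2218 x 0.03708 = 0.008224 mol.
Base is in excess by 0.008224 - 0.006005 = 0.002219 mol in a total volume of 0.06530 L.
[OH^-] = 0.002219/0.06530 = 0.03398 M, so pOH = 1.47 and pH = 14.00 - 1.47 = 12.53.

12.53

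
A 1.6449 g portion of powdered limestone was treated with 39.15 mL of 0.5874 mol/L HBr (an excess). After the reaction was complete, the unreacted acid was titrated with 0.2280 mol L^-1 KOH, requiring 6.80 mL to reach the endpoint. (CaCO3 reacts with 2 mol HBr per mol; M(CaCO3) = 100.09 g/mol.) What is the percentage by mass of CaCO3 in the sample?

65.2%

Total n(HBr) added = 0.5874 x 0.03915 = 0.02300 mol.
n(KOH) used = 0.2280 x 0.006800 = 0.001550 mol, which equals the excess n(HBr).
So n(HBr) consumed by the sample = 0.02300 - 0.001550 = 0.02145 mol.
n(CaCO3) = 0.02145 / 2 = 0.01072 mol.
mass CaCO3 = 0.01072 x 100.09 = 1.073 g, so %CaCO3 = 1.073/1.6449 x 100 = 65.2%.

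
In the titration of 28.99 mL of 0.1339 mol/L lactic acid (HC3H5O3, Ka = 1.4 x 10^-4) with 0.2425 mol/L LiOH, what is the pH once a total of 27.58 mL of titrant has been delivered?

12.70

n(acid) = 0.1339 x 0.02899 = 0.003882 mol; n(LiOH) added = 0.2425 x 0.02758 = 0.006688 mol.
Base is in excess by 0.006688 - 0.003882 = 0.002806 mol in a total volume of 0.05657 L.
[OH^-] = 0.002806/0.05657 = 0.04961 M, so pOH = 1.30 and pH = 14.00 - 1.30 = 12.70.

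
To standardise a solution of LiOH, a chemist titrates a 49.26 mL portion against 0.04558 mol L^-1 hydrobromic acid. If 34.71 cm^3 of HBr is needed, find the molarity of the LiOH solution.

0.0321 M

n(HBr) delivered = 0.04558 x 0.03471 = 0.001582 mol.
For a 1:1 reaction, n(LiOH) = 0.001582 mol.
[LiOH] = 0.001582 mol / 0.04926 L = 0.0321 M.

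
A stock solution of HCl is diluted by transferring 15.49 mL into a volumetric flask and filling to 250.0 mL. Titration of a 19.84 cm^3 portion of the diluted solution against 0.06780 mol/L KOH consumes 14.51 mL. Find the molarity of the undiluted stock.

n(KOH) = 0.06780 x 0.01451 = 0.0009838 mol.
n(HCl) in the aliquot = 0.0009838 mol.
[diluted HCl] = 0.0009838 / 0.01984 = 0.04959 M.
Dilution factor = 250.0/15.49 = 16.14, so [stock] = 0.04959 x 16.14 = 0.800 M.

0.800 M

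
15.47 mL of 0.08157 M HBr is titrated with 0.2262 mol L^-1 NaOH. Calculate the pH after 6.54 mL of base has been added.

n(acid) = 0.08157 x 0.01547 = 0.001262 mol; n(NaOH) added = 0.2262 x 0.006540 = 0.001479 mol.
Base is in excess by 0.001479 - 0.001262 = 0.0002175 mol in a total volume of 0.02201 L.
[OH^-] = 0.0002175/0.02201 = 0.009880 M, so pOH = 2.01 and pH = 14.00 - 2.01 = 11.99.

11.99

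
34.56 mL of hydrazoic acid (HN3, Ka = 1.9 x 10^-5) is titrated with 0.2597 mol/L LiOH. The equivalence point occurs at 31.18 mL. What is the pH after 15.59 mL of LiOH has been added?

4.72

15.59 mL is exactly half the equivalence volume (31.18/2), i.e. the half-equivalence point.
There, n(HA) = n(A^-), so pH = pKa = -log(1.9 x 10^-5) = 4.72.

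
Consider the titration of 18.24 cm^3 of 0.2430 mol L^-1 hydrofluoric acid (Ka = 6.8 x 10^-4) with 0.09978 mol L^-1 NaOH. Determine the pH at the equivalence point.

n(HF) = 0.2430 x 0.01824 = 0.004432 mol; V(NaOH) at equivalence = 0.004432/0.09978 = 0.04442 L.
At equivalence all the acid is converted to F-; total volume = 0.01824 + 0.04442 = 0.06266 L, so [F-] = 0.004432/0.06266 = 0.07073 M.
Kb = Kw/Ka = 1.0e-14 / 6.8 x 10^-4 = 1.47e-11.
[OH^-] = sqrt(Kb x [F-]) = sqrt(1.47e-11 x 0.07073) = 1.02e-6 M.
pOH = 5.99, so pH = 14.00 - 5.99 = 8.01.

8.01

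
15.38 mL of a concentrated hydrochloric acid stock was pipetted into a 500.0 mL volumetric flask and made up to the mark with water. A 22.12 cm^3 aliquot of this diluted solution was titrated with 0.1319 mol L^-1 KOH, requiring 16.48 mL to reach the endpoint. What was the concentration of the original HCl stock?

n(KOH) = 0.1319 x 0.01648 = 0.002174 mol.
n(HCl) in the aliquot = 0.002174 mol.
[diluted HCl] = 0.002174 / 0.02212 = 0.09827 M.
Dilution factor = 500.0/15.38 = 32.51, so [stock] = 0.09827 x 32.51 = 3.19 M.

3.19 M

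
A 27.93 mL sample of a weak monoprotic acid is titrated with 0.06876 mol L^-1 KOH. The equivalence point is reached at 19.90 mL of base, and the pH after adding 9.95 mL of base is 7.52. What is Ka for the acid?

3.0 x 10^-8

9.95 mL is half of the equivalence volume, so this is the half-equivalence point where [HA] = [A^-].
At half-equivalence pH = pKa, so pKa = 7.52.
Ka = 10^(-7.52) = 3.0 x 10^-8.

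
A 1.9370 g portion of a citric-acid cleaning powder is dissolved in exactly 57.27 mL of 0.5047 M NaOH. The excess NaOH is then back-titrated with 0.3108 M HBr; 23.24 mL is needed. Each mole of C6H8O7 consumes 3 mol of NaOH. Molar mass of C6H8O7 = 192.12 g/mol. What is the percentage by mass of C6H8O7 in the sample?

Total n(NaOH) added = 0.5047 x 0.05727 = 0.02890 mol.
n(HBr) used = 0.3108 x 0.02324 = 0.007223 mol, which equals the excess n(NaOH).
So n(NaOH) consumed by the sample = 0.02890 - 0.007223 = 0.02168 mol.
n(C6H8O7) = 0.02168 / 3 = 0.007227 mol.
mass C6H8O7 = 0.007227 x 192.12 = 1.388 g, so %C6H8O7 = 1.388/1.9370 x 100 = 71.7%.

71.7%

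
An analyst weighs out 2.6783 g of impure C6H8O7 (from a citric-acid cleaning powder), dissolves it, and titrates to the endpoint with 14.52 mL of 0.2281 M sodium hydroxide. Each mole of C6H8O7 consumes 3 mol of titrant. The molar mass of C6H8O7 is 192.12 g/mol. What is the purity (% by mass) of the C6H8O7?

n(NaOH) = 0.2281 x 0.01452 = 0.003312 mol.
n(C6H8O7) = 0.003312 / 3 = 0.001104 mol.
mass of C6H8O7 = 0.001104 x 192.12 = 0.2121 g.
% purity = 0.2121 / 2.6783 x 100 = 7.92%.

7.92%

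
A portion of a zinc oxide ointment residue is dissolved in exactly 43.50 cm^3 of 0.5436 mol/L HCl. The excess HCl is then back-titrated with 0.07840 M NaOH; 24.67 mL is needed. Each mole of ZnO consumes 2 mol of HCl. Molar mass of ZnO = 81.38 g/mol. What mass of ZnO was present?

Total n(HCl) added = 0.5436 x 0.04350 = 0.02365 mol.
n(NaOH) used = 0.07840 x 0.02467 = 0.001934 mol, which equals the excess n(HCl).
So n(HCl) consumed by the sample = 0.02365 - 0.001934 = 0.02171 mol.
n(ZnO) = 0.02171 / 2 = 0.01086 mol.
mass = 0.01086 mol x 81.38 g/mol = 0.883 g.

0.883 g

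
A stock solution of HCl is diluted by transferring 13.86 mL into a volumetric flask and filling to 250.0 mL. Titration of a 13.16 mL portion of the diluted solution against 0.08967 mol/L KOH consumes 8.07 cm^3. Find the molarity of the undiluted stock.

n(KOH) = 0.08967 x 0.008070 = 0.0007236 mol.
n(HCl) in the aliquot = 0.0007236 mol.
[diluted HCl] = 0.0007236 / 0.01316 = 0.05499 M.
Dilution factor = 250.0/13.86 = 18.04, so [stock] = 0.05499 x 18.04 = 0.992 M.

0.992 M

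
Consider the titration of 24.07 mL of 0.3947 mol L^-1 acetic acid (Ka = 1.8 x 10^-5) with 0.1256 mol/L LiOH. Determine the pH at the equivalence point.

8.86

n(CH3COOH) = 0.3947 x 0.02407 = 0.009500 mol; V(LiOH) at equivalence = 0.009500/0.1256 = 0.07564 L.
At equivalence all the acid is converted to CH3COO-; total volume = 0.02407 + 0.07564 = 0.09971 L, so [CH3COO-] = 0.009500/0.09971 = 0.09528 M.
Kb = Kw/Ka = 1.0e-14 / 1.8 x 10^-5 = 5.56e-10.
[OH^-] = sqrt(Kb x [CH3COO-]) = sqrt(5.56e-10 x 0.09528) = 7.28e-6 M.
pOH = 5.14, so pH = 14.00 - 5.14 = 8.86.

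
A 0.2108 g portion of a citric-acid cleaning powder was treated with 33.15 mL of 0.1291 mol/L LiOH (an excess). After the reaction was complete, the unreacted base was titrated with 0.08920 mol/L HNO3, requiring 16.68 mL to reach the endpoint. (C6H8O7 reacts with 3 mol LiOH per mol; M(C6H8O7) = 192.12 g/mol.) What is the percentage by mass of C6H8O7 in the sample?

84.8%

Total n(LiOH) added = 0.1291 x 0.03315 = 0.004280 mol.
n(HNO3) used = 0.08920 x 0.01668 = 0.001488 mol, which equals the excess n(LiOH).
So n(LiOH) consumed by the sample = 0.004280 - 0.001488 = 0.002792 mol.
n(C6H8O7) = 0.002792 / 3 = 0.0009306 mol.
mass C6H8O7 = 0.0009306 x 192.12 = 0.1788 g, so %C6H8O7 = 0.1788/0.2108 x 100 = 84.8%.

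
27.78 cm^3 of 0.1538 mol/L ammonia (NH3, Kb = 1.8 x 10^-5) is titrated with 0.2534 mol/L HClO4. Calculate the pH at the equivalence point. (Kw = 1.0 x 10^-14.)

n(NH3) = 0.1538 x 0.02778 = 0.004273 mol; V(HClO4) at equivalence = 0.004273/0.2534 = 0.01686 L.
At equivalence the base is fully converted to NH4+; total volume = 0.04464 L, so [NH4+] = 0.004273/0.04464 = 0.09571 M.
Ka(NH4+) = Kw/Kb = 1.0e-14 / 1.8 x 10^-5 = 5.56e-10.
[H^+] = sqrt(Ka x [NH4+]) = sqrt(5.56e-10 x 0.09571) = 7.29e-6 M.
pH = -log(7.29e-6) = 5.14.

5.14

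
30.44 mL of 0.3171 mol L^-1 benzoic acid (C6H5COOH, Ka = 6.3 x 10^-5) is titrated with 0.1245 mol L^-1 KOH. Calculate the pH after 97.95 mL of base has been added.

n(acid) = 0.3171 x 0.03044 = 0.009653 mol; n(KOH) added = 0.1245 x 0.09795 = 0.01219 mol.
Base is in excess by 0.01219 - 0.009653 = 0.002542 mol in a total volume of 0.1284 L.
[OH^-] = 0.002542/0.1284 = 0.01980 M, so pOH = 1.70 and pH = 14.00 - 1.70 = 12.30.

12.30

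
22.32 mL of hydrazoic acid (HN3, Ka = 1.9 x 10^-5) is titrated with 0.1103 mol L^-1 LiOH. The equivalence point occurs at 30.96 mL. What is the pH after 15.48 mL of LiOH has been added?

15.48 mL is exactly half the equivalence volume (30.96/2), i.e. the half-equivalence point.
There, n(HA) = n(A^-), so pH = pKa = -log(1.9 x 10^-5) = 4.72.

4.72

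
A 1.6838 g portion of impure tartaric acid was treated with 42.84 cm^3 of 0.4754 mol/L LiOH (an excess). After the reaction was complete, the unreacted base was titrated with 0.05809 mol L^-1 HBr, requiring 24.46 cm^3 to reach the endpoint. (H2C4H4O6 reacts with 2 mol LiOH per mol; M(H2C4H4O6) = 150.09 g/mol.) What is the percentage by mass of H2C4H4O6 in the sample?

Total n(LiOH) added = 0.4754 x 0.04284 = 0.02037 mol.
n(HBr) used = 0.05809 x 0.02446 = 0.001421 mol, which equals the excess n(LiOH).
So n(LiOH) consumed by the sample = 0.02037 - 0.001421 = 0.01895 mol.
n(H2C4H4O6) = 0.01895 / 2 = 0.009473 mol.
mass H2C4H4O6 = 0.009473 x 150.09 = 1.422 g, so %H2C4H4O6 = 1.422/1.6838 x 100 = 84.4%.

84.4%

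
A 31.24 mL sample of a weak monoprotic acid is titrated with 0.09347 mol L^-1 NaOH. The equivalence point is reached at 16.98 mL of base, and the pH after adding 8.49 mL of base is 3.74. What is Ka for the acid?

8.49 mL is half of the equivalence volume, so this is the half-equivalence point where [HA] = [A^-].
At half-equivalence pH = pKa, so pKa = 3.74.
Ka = 10^(-3.74) = 1.8 x 10^-4.

1.8 x 10^-4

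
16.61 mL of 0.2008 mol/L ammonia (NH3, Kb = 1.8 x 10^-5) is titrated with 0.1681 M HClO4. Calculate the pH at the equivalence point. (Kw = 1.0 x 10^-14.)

n(NH3) = 0.2008 x 0.01661 = 0.003335 mol; V(HClO4) at equivalence = 0.003335/0.1681 = 0.01984 L.
At equivalence the base is fully converted to NH4+; total volume = 0.03645 L, so [NH4+] = 0.003335/0.03645 = 0.09150 M.
Ka(NH4+) = Kw/Kb = 1.0e-14 / 1.8 x 10^-5 = 5.56e-10.
[H^+] = sqrt(Ka x [NH4+]) = sqrt(5.56e-10 x 0.09150) = 7.13e-6 M.
pH = -log(7.13e-6) = 5.15.

5.15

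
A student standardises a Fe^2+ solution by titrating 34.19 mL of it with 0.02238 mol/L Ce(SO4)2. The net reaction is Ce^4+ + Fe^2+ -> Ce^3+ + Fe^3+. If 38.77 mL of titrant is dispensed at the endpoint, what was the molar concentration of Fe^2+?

n(Ce(SO4)2) = 0.02238 x 0.03877 = 0.0008677 mol.
From the balanced equation, 1 mol Ce(SO4)2 reacts with 1 mol Fe^2+, so n(Fe^2+) = 0.0008677 x 1/1 = 0.0008677 mol.
[Fe^2+] = 0.0008677 / 0.03419 L = 0.0254 M.

0.0254 M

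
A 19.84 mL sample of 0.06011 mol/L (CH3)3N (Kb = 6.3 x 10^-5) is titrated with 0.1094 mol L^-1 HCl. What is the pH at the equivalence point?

5.61

n((CH3)3N) = 0.06011 x 0.01984 = 0.001193 mol; V(HCl) at equivalence = 0.001193/0.1094 = 0.01090 L.
At equivalence the base is fully converted to (CH3)3NH+; total volume = 0.03074 L, so [(CH3)3NH+] = 0.001193/0.03074 = 0.03879 M.
Ka((CH3)3NH+) = Kw/Kb = 1.0e-14 / 6.3 x 10^-5 = 1.59e-10.
[H^+] = sqrt(Ka x [(CH3)3NH+]) = sqrt(1.59e-10 x 0.03879) = 2.48e-6 M.
pH = -log(2.48e-6) = 5.61.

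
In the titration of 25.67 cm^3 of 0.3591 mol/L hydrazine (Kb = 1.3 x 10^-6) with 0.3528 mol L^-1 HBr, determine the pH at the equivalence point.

n(N2H4) = 0.3591 x 0.02567 = 0.009218 mol; V(HBr) at equivalence = 0.009218/0.3528 = 0.02613 L.
At equivalence the base is fully converted to N2H5+; total volume = 0.05180 L, so [N2H5+] = 0.009218/0.05180 = 0.1780 M.
Ka(N2H5+) = Kw/Kb = 1.0e-14 / 1.3 x 10^-6 = 7.69e-9.
[H^+] = sqrt(Ka x [N2H5+]) = sqrt(7.69e-9 x 0.1780) = 3.70e-5 M.
pH = -log(3.70e-5) = 4.43.

4.43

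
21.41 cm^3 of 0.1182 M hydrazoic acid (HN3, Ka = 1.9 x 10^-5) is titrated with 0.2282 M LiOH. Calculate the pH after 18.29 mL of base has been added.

12.62

n(acid) = 0.1182 x 0.02141 = 0.002531 mol; n(LiOH) added = 0.2282 x 0.01829 = 0.004174 mol.
Base is in excess by 0.004174 - 0.002531 = 0.001643 mol in a total volume of 0.03970 L.
[OH^-] = 0.001643/0.03970 = 0.04139 M, so pOH = 1.38 and pH = 14.00 - 1.38 = 12.62.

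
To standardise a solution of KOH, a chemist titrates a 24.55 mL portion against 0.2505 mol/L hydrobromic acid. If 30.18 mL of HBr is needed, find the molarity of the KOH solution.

n(HBr) delivered = 0.2505 x 0.03018 = 0.007560 mol.
For a 1:1 reaction, n(KOH) = 0.007560 mol.
[KOH] = 0.007560 mol / 0.02455 L = 0.308 M.

0.308 M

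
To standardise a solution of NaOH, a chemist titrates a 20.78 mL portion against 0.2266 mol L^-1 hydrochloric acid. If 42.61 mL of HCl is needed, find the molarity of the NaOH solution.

0.465 M

n(HCl) delivered = 0.2266 x 0.04261 = 0.009655 mol.
For a 1:1 reaction, n(NaOH) = 0.009655 mol.
[NaOH] = 0.009655 mol / 0.02078 L = 0.465 M.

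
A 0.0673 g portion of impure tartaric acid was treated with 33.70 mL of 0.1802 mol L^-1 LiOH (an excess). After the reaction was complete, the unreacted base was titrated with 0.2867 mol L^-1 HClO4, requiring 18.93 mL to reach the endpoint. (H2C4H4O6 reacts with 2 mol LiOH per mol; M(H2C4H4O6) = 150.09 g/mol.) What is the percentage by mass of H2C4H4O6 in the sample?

Total n(LiOH) added = 0.1802 x 0.03370 = 0.006073 mol.
n(HClO4) used = 0.2867 x 0.01893 = 0.005427 mol, which equals the excess n(LiOH).
So n(LiOH) consumed by the sample = 0.006073 - 0.005427 = 0.0006455 mol.
n(H2C4H4O6) = 0.0006455 / 2 = 0.0003228 mol.
mass H2C4H4O6 = 0.0003228 x 150.09 = 0.04844 g, so %H2C4H4O6 = 0.04844/0.0673 x 100 = 72.0%.

72.0%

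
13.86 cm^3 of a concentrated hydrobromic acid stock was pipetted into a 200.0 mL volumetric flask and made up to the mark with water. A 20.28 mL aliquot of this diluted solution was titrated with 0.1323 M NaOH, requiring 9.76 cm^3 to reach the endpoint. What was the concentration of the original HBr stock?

0.919 M

n(NaOH) = 0.1323 x 0.009760 = 0.001291 mol.
n(HBr) in the aliquot = 0.001291 mol.
[diluted HBr] = 0.001291 / 0.02028 = 0.06367 M.
Dilution factor = 200.0/13.86 = 14.43, so [stock] = 0.06367 x 14.43 = 0.919 M.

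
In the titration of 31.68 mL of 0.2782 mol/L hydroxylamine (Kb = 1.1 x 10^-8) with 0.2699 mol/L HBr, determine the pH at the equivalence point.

n(NH2OH) = 0.2782 x 0.03168 = 0.008813 mol; V(HBr) at equivalence = 0.008813/0.2699 = 0.03265 L.
At equivalence the base is fully converted to NH3OH+; total volume = 0.06433 L, so [NH3OH+] = 0.008813/0.06433 = 0.1370 M.
Ka(NH3OH+) = Kw/Kb = 1.0e-14 / 1.1 x 10^-8 = 9.09e-7.
[H^+] = sqrt(Ka x [NH3OH+]) = sqrt(9.09e-7 x 0.1370) = 0.000353 M.
pH = -log(0.000353) = 3.45.

3.45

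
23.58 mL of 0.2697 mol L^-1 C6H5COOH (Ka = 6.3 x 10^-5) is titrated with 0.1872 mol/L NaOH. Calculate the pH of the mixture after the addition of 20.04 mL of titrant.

4.36

Initial n(C6H5COOH) = 0.2697 x 0.02358 = 0.006360 mol.
n(NaOH) added = 0.1872 x 0.02004 = 0.003751 mol, converting that many moles of C6H5COOH to C6H5COO-.
Remaining n(C6H5COOH) = 0.002608 mol; n(C6H5COO-) = 0.003751 mol.
By Henderson-Hasselbalch, pH = pKa + log([A^-]/[HA]) = 4.20 + log(0.003751/0.002608) = 4.20 + (+0.16) = 4.36.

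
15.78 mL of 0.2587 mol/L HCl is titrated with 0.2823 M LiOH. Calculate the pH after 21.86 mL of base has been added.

12.74

n(acid) = 0.2587 x 0.01578 = 0.004082 mol; n(LiOH) added = 0.2823 x 0.02186 = 0.006171 mol.
Base is in excess by 0.006171 - 0.004082 = 0.002089 mol in a total volume of 0.03764 L.
[OH^-] = 0.002089/0.03764 = 0.05549 M, so pOH = 1.26 and pH = 14.00 - 1.26 = 12.74.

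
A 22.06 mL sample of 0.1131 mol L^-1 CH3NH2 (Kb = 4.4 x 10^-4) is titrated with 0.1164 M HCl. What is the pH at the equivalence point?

n(CH3NH2) = 0.1131 x 0.02206 = 0.002495 mol; V(HCl) at equivalence = 0.002495/0.1164 = 0.02143 L.
At equivalence the base is fully converted to CH3NH3+; total volume = 0.04349 L, so [CH3NH3+] = 0.002495/0.04349 = 0.05736 M.
Ka(CH3NH3+) = Kw/Kb = 1.0e-14 / 4.4 x 10^-4 = 2.27e-11.
[H^+] = sqrt(Ka x [CH3NH3+]) = sqrt(2.27e-11 x 0.05736) = 1.14e-6 M.
pH = -log(1.14e-6) = 5.94.

5.94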